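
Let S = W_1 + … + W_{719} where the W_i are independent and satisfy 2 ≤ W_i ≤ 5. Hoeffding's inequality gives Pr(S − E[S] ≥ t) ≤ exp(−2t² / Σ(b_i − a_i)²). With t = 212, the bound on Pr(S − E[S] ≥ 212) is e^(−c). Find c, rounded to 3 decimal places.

Σ(b_i − a_i)² = 719·(3)² = 6471.
c = 2t²/6471 = 2·212²/6471 = 13.8909.

13.891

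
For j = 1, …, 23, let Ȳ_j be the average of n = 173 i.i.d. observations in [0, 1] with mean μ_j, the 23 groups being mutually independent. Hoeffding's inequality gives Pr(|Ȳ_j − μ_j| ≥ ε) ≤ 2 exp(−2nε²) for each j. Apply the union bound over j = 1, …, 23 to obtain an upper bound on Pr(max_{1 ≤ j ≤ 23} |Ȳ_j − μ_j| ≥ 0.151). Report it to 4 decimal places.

0.0172

Per-experiment Hoeffding bound: 2·exp(−2·173·0.151²) = 2·exp(−7.88915) = 0.00074958.
Union bound over 23 events: 23·0.00074958 = 0.01724.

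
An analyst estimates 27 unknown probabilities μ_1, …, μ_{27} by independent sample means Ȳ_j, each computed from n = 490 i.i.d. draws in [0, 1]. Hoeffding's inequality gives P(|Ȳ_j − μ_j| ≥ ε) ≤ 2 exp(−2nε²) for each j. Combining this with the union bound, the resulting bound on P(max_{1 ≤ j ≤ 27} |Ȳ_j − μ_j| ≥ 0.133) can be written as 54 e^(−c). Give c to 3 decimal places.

17.335

Union bound over the 27 events: P(max_{1 ≤ j ≤ 27} |Ȳ_j − μ_j| ≥ 0.133) ≤ 27·2·exp(−2nε²) = 54 exp(−2·490·0.133²).
So c = 2·490·0.133² = 17.3352.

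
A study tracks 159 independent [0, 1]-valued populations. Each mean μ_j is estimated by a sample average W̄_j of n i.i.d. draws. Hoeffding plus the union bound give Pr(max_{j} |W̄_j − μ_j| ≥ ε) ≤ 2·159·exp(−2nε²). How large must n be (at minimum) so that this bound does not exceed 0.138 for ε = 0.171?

Need 2·159·exp(−2nε²) ≤ 0.138, i.e. exp(−2nε²) ≤ 0.138/318.
So 2nε² ≥ ln(318/0.138) = 7.742553.
Hence n ≥ 7.742553/(2·0.171²) = 132.392.
The smallest integer n is 133.

133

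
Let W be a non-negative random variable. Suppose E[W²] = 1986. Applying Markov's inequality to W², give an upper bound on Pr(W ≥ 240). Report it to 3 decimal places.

Since W ≥ 0, the event {W ≥ 240} is the same as {W² ≥ 57600}.
Markov's inequality applied to W² gives Pr(W² ≥ 57600) ≤ E[W²]/57600 = 1986/57600 = 0.0345.

0.034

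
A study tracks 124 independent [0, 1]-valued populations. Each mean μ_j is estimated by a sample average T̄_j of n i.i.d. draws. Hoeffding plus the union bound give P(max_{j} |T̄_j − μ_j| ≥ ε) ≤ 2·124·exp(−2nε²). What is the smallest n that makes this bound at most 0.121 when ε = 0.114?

294

Need 2·124·exp(−2nε²) ≤ 0.121, i.e. exp(−2nε²) ≤ 0.121/248.
So 2nε² ≥ ln(248/0.121) = 7.625393.
Hence n ≥ 7.625393/(2·0.114²) = 293.375.
The smallest integer n is 294.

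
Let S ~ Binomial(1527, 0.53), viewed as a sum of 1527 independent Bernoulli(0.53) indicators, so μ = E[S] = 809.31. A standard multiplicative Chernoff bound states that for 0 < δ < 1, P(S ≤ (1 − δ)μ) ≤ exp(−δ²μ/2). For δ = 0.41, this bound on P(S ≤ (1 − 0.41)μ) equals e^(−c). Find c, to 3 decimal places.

68.023

c = δ²μ/2 = 0.41²·809.31/2 = 68.0225.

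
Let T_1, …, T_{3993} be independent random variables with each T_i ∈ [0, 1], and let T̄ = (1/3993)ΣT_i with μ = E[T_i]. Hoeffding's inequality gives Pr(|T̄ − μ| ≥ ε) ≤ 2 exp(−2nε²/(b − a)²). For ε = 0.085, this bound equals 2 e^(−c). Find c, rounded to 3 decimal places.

c = 2nε²/(b − a)² = 2·3993·0.085² / 1² = 57.6989.

57.699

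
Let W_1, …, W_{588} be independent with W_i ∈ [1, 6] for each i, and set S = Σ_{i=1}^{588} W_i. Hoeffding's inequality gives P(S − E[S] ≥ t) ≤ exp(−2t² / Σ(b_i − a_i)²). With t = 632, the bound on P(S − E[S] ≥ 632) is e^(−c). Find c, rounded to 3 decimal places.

Σ(b_i − a_i)² = 588·(5)² = 14700.
c = 2t²/14700 = 2·632²/14700 = 54.3434.

54.343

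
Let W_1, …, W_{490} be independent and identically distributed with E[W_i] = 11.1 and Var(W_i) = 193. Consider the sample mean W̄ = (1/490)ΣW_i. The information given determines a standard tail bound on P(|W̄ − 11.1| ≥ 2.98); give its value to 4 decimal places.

0.0444

With mean and variance of each term known, Chebyshev's inequality bounds the deviation of the sum (or sample mean).
Var(W̄) = Var(W_i)/n = 193/490 = 0.39388.
Chebyshev: P(|W̄ − 11.1| ≥ 2.98) ≤ Var(W̄)/(2.98)² = 193/(490·2.98²) = 0.0444.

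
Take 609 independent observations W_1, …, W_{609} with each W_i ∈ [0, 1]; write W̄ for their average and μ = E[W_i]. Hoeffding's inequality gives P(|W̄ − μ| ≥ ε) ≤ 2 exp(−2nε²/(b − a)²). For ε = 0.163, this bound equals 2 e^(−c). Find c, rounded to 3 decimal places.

32.361

c = 2nε²/(b − a)² = 2·609·0.163² / 1² = 32.3610.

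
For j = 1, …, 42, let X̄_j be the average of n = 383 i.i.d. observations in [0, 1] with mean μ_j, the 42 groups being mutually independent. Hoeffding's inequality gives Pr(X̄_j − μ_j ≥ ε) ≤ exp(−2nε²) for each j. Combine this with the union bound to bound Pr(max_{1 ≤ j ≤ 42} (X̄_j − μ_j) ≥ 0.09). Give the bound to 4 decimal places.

Per-experiment Hoeffding bound: exp(−2·383·0.09²) = exp(−6.20460) = 0.0020201.
Union bound over 42 events: 42·0.0020201 = 0.08484.

0.0848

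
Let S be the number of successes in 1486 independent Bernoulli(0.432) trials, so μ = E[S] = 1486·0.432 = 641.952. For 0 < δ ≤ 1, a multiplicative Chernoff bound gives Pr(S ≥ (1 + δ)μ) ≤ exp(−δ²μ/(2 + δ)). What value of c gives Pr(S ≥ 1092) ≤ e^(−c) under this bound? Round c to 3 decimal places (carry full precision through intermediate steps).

116.810

Write 1092 = (1 + δ)μ, so δ = 1092/641.952 − 1 = 0.7010618…
Then the exponent is δ²μ/(2 + δ) = (1092 − μ)² / (μ·(2 + δ)) = 116.810155.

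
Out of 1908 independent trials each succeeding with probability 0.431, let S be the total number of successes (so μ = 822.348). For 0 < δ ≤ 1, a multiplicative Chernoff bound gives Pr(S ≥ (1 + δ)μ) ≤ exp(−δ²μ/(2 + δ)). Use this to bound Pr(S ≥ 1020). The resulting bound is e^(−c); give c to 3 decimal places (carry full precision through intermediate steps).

Write 1020 = (1 + δ)μ, so δ = 1020/822.348 − 1 = 0.2403508…
Then the exponent is δ²μ/(2 + δ) = (1020 − μ)² / (μ·(2 + δ)) = 21.204633.

21.205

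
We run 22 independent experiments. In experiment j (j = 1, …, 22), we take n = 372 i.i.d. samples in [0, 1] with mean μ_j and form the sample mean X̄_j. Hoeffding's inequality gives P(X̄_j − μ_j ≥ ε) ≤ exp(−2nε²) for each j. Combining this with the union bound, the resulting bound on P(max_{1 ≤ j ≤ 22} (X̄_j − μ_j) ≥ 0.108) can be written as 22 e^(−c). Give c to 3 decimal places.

8.678

Union bound over the 22 events: P(max_{1 ≤ j ≤ 22} (X̄_j − μ_j) ≥ 0.108) ≤ 22·exp(−2nε²) = 22 exp(−2·372·0.108²).
So c = 2·372·0.108² = 8.6780.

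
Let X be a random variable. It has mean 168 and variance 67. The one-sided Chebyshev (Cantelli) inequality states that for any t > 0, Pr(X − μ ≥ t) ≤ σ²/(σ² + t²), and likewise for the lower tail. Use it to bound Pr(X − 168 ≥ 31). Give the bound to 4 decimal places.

0.0652

Here σ² = 67 and t = 31, so σ² + t² = 1028.
Cantelli's bound: 67/1028 = 0.0652.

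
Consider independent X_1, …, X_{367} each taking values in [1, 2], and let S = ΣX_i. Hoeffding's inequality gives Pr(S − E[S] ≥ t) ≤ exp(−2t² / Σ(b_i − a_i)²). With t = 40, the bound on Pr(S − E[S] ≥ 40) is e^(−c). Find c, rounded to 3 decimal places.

Σ(b_i − a_i)² = 367·(1)² = 367.
c = 2t²/367 = 2·40²/367 = 8.7193.

8.719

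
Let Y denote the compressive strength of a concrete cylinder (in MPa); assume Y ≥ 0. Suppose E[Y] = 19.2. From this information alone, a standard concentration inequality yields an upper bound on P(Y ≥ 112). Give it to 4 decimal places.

0.1714

Only the mean of a non-negative variable is known, so Markov's inequality is the applicable tail bound.
Markov's inequality: for a non-negative random variable, P(Y ≥ a) ≤ E[Y]/a.
Here E[Y] = 19.2 and a = 112, so the bound is 19.2/112 = 0.1714.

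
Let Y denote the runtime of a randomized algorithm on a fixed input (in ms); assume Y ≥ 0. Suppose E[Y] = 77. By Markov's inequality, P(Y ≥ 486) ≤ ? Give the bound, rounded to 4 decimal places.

Markov's inequality: for a non-negative random variable, P(Y ≥ a) ≤ E[Y]/a.
Here E[Y] = 77 and a = 486, so the bound is 77/486 = 0.1584.

0.1584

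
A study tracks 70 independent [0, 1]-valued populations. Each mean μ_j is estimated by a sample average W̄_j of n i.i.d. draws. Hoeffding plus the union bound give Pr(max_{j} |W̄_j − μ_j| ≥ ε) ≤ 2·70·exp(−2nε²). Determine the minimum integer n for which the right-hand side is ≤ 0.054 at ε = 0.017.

Need 2·70·exp(−2nε²) ≤ 0.054, i.e. exp(−2nε²) ≤ 0.054/140.
So 2nε² ≥ ln(140/0.054) = 7.860414.
Hence n ≥ 7.860414/(2·0.017²) = 13599.332.
The smallest integer n is 13600.

13600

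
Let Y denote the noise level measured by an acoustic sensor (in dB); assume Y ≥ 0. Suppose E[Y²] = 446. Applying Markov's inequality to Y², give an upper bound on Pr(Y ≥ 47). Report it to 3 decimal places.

Since Y ≥ 0, the event {Y ≥ 47} is the same as {Y² ≥ 2209}.
Markov's inequality applied to Y² gives Pr(Y² ≥ 2209) ≤ E[Y²]/2209 = 446/2209 = 0.2019.

0.202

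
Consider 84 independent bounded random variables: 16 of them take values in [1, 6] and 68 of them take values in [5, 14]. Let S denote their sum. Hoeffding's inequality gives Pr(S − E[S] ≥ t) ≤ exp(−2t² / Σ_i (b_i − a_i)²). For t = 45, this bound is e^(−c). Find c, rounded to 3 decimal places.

0.686

Σ(b_i − a_i)² = 16·5² + 68·9² = 5908.
c = 2t² / 5908 = 2·45² / 5908 = 0.6855.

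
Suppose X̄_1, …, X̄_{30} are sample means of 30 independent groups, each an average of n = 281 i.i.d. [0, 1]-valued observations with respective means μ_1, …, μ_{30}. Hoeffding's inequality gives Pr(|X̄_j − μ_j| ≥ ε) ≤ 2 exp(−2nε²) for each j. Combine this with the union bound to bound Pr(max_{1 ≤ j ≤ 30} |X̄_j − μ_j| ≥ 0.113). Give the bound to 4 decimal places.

Per-experiment Hoeffding bound: 2·exp(−2·281·0.113²) = 2·exp(−7.17618) = 0.0015292.
Union bound over 30 events: 30·0.0015292 = 0.04588.

0.0459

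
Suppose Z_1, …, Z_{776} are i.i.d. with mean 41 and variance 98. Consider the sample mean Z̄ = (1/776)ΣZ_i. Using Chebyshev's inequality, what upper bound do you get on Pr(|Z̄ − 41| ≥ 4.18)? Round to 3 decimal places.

0.007

Var(Z̄) = Var(Z_i)/n = 98/776 = 0.12629.
Chebyshev: Pr(|Z̄ − 41| ≥ 4.18) ≤ Var(Z̄)/(4.18)² = 98/(776·4.18²) = 0.0072.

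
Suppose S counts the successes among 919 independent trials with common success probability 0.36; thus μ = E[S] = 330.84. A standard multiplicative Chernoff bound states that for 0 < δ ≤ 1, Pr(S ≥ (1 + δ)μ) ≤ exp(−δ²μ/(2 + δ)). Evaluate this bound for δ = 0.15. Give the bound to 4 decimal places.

0.0314

Exponent = δ²μ/(2 + δ) = 0.15²·330.84/2.15 = 3.4623.
Bound = exp(−3.4623) = 0.03136.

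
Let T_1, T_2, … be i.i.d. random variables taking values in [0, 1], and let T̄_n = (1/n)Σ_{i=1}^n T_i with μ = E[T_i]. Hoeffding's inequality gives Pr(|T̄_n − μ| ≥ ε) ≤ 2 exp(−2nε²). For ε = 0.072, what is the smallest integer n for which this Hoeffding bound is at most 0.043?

371

Require 2·exp(−2nε²) ≤ 0.043, i.e. 2nε² ≥ ln(2/0.043) = 3.839702.
So n ≥ 3.839702 / (2·0.072²) = 370.342.
The smallest integer n is 371.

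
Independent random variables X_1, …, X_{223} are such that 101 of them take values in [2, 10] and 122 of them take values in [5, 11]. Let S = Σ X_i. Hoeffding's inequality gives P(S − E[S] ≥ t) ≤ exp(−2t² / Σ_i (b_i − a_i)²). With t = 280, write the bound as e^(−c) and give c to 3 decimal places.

14.444

Σ(b_i − a_i)² = 101·8² + 122·6² = 10856.
c = 2t² / 10856 = 2·280² / 10856 = 14.4436.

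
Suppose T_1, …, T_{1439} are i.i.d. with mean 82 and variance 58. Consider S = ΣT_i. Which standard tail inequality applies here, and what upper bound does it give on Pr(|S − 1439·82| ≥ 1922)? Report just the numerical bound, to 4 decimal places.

0.0226

With mean and variance of each term known, Chebyshev's inequality bounds the deviation of the sum (or sample mean).
Var(S) = n·Var(T_i) = 1439·58 = 83462.
Chebyshev: Pr(|S − 1439·82| ≥ 1922) ≤ Var(S)/1922² = 83462/3694084 = 0.0226.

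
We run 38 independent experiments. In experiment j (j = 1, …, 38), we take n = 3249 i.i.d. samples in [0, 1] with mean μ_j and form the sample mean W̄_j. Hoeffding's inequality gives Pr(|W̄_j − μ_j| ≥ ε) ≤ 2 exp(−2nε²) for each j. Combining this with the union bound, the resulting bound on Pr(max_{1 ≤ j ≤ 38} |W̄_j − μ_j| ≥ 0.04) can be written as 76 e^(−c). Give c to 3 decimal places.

Union bound over the 38 events: Pr(max_{1 ≤ j ≤ 38} |W̄_j − μ_j| ≥ 0.04) ≤ 38·2·exp(−2nε²) = 76 exp(−2·3249·0.04²).
So c = 2·3249·0.04² = 10.3968.

10.397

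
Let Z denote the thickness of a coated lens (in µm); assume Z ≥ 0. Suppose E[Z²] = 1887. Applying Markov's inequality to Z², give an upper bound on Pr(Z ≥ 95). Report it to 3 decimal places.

0.209

Since Z ≥ 0, the event {Z ≥ 95} is the same as {Z² ≥ 9025}.
Markov's inequality applied to Z² gives Pr(Z² ≥ 9025) ≤ E[Z²]/9025 = 1887/9025 = 0.2091.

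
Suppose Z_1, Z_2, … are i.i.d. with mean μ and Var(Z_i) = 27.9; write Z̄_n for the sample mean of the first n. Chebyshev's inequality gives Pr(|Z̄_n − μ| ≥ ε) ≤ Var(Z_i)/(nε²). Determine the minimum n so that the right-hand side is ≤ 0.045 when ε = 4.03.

Require 27.9/(n·4.03²) ≤ 0.045, i.e. n ≥ 27.9/(0.045·4.03²) = 38.175.
The smallest integer n is 39.

39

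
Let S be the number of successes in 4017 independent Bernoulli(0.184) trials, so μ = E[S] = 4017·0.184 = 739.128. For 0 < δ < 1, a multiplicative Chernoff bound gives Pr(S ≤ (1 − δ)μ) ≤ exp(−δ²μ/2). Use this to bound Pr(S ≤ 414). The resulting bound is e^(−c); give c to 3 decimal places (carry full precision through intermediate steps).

Write 414 = (1 − δ)μ, so δ = 1 − 414/739.128 = 0.4398805…
Then the exponent is δ²μ/2 = (μ − 414)²/(2μ) = 71.508735.

71.509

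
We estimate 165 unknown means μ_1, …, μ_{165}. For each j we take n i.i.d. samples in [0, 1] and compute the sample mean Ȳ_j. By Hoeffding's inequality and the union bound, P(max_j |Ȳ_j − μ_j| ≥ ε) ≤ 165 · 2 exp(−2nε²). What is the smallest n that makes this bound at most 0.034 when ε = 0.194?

Need 2·165·exp(−2nε²) ≤ 0.034, i.e. exp(−2nε²) ≤ 0.034/330.
So 2nε² ≥ ln(330/0.034) = 9.180487.
Hence n ≥ 9.180487/(2·0.194²) = 121.964.
The smallest integer n is 122.

122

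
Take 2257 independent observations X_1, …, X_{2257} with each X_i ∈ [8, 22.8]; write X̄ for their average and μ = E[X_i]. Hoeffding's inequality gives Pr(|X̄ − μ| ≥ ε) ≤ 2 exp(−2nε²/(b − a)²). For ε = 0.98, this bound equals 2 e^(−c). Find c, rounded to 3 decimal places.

c = 2nε²/(b − a)² = 2·2257·0.98² / 14.8² = 19.7920.

19.792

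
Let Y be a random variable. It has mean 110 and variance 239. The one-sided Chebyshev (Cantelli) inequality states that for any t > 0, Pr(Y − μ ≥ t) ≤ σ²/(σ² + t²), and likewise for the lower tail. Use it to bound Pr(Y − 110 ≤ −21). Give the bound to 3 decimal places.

Here σ² = 239 and t = 21, so σ² + t² = 680.
Cantelli's bound: 239/680 = 0.3515.

0.351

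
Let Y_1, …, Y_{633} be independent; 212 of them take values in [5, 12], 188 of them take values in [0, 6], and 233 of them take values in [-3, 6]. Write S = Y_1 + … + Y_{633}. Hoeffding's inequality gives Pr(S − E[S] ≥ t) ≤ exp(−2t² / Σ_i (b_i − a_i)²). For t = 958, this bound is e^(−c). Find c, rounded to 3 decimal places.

Σ(b_i − a_i)² = 212·7² + 188·6² + 233·9² = 36029.
c = 2t² / 36029 = 2·958² / 36029 = 50.9458.

50.946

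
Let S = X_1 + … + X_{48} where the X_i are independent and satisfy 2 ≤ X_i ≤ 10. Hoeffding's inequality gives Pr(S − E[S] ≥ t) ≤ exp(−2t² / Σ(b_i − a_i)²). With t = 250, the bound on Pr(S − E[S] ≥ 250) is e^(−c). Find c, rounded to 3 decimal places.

Σ(b_i − a_i)² = 48·(8)² = 3072.
c = 2t²/3072 = 2·250²/3072 = 40.6901.

40.690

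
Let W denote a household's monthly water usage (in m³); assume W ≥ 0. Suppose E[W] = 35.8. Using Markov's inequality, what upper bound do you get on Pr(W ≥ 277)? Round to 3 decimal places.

Markov's inequality: for a non-negative random variable, Pr(W ≥ a) ≤ E[W]/a.
Here E[W] = 35.8 and a = 277, so the bound is 35.8/277 = 0.1292.

0.129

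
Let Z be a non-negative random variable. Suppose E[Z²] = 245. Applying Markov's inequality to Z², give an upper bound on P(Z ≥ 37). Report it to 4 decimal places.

Since Z ≥ 0, the event {Z ≥ 37} is the same as {Z² ≥ 1369}.
Markov's inequality applied to Z² gives P(Z² ≥ 1369) ≤ E[Z²]/1369 = 245/1369 = 0.1790.

0.1790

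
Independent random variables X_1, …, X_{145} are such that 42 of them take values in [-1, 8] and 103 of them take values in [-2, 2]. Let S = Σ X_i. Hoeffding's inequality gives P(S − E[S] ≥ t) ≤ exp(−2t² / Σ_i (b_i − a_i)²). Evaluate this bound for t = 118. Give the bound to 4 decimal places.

Σ(b_i − a_i)² = 42·9² + 103·4² = 5050.
Exponent = 2·118² / 5050 = 5.51446.
Bound = exp(−5.51446) = 0.00403.

0.0040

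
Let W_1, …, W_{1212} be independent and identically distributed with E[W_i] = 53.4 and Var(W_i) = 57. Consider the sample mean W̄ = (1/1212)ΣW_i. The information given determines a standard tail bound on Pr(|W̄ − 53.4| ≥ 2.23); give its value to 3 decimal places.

0.009

With mean and variance of each term known, Chebyshev's inequality bounds the deviation of the sum (or sample mean).
Var(W̄) = Var(W_i)/n = 57/1212 = 0.04703.
Chebyshev: Pr(|W̄ − 53.4| ≥ 2.23) ≤ Var(W̄)/(2.23)² = 57/(1212·2.23²) = 0.0095.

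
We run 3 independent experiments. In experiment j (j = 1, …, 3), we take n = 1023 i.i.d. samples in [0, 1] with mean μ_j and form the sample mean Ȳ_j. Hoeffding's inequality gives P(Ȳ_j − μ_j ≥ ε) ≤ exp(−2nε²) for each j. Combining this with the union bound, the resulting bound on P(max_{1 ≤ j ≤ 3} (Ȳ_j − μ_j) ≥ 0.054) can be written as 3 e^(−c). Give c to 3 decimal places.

Union bound over the 3 events: P(max_{1 ≤ j ≤ 3} (Ȳ_j − μ_j) ≥ 0.054) ≤ 3·exp(−2nε²) = 3 exp(−2·1023·0.054²).
So c = 2·1023·0.054² = 5.9661.

5.966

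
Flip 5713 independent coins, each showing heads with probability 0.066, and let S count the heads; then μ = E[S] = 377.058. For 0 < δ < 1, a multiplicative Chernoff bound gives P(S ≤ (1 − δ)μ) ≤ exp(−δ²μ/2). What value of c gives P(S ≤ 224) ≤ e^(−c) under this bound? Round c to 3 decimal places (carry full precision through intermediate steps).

Write 224 = (1 − δ)μ, so δ = 1 − 224/377.058 = 0.4059269…
Then the exponent is δ²μ/2 = (μ − 224)²/(2μ) = 31.065183.

31.065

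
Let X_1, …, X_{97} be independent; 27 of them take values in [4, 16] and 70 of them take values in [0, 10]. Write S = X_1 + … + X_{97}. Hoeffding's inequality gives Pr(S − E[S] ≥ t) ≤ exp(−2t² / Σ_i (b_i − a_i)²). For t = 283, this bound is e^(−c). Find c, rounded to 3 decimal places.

14.711

Σ(b_i − a_i)² = 27·12² + 70·10² = 10888.
c = 2t² / 10888 = 2·283² / 10888 = 14.7114.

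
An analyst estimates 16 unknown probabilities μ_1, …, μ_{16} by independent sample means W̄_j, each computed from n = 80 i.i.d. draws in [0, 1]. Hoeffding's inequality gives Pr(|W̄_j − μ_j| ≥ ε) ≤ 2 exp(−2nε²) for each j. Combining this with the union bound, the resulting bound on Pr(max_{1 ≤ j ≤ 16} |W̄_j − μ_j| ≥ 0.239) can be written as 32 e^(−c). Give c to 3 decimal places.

Union bound over the 16 events: Pr(max_{1 ≤ j ≤ 16} |W̄_j − μ_j| ≥ 0.239) ≤ 16·2·exp(−2nε²) = 32 exp(−2·80·0.239²).
So c = 2·80·0.239² = 9.1394.

9.139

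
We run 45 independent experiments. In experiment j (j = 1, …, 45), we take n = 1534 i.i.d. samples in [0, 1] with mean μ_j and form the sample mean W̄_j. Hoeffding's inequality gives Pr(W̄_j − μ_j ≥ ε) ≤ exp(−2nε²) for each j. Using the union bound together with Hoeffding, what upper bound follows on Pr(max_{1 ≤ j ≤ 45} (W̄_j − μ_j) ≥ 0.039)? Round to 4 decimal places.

Per-experiment Hoeffding bound: exp(−2·1534·0.039²) = exp(−4.66643) = 0.0094058.
Union bound over 45 events: 45·0.0094058 = 0.42326.

0.4233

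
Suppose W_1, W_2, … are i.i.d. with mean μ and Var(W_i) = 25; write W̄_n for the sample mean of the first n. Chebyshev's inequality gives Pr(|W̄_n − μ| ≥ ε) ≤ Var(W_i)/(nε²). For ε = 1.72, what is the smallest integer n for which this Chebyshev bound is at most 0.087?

Require 25/(n·1.72²) ≤ 0.087, i.e. n ≥ 25/(0.087·1.72²) = 97.132.
The smallest integer n is 98.

98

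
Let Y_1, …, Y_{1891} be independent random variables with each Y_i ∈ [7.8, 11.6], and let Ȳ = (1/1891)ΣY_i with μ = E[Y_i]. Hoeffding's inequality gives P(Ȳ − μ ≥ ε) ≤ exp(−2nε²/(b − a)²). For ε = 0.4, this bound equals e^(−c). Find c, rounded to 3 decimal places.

41.906

c = 2nε²/(b − a)² = 2·1891·0.4² / 3.8² = 41.9058.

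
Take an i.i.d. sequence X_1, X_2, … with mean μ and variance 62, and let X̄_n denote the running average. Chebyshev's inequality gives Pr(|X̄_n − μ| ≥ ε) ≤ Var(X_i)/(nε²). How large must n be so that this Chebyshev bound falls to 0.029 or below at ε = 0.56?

6818

Require 62/(n·0.56²) ≤ 0.029, i.e. n ≥ 62/(0.029·0.56²) = 6817.382.
The smallest integer n is 6818.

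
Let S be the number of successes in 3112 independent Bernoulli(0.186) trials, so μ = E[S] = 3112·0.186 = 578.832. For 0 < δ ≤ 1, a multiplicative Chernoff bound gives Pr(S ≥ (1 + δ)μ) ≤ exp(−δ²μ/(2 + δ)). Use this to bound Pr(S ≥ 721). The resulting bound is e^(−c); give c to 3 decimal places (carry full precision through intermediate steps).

Write 721 = (1 + δ)μ, so δ = 721/578.832 − 1 = 0.2456119…
Then the exponent is δ²μ/(2 + δ) = (721 − μ)² / (μ·(2 + δ)) = 15.549502.

15.550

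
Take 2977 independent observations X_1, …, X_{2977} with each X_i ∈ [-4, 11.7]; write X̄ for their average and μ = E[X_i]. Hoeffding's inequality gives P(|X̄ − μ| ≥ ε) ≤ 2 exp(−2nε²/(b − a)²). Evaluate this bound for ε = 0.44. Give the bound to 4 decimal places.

Exponent: 2nε²/(b − a)² = 2·2977·0.44² / 15.7² = 4.67643.
Bound = 2·exp(−4.67643) = 0.01862.

0.0186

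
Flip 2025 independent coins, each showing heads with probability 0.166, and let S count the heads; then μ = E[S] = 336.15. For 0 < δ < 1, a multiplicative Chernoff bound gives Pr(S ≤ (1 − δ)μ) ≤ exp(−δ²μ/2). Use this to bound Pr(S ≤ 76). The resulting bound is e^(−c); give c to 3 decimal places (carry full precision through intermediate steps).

100.666

Write 76 = (1 − δ)μ, so δ = 1 − 76/336.15 = 0.7739105…
Then the exponent is δ²μ/2 = (μ − 76)²/(2μ) = 100.666403.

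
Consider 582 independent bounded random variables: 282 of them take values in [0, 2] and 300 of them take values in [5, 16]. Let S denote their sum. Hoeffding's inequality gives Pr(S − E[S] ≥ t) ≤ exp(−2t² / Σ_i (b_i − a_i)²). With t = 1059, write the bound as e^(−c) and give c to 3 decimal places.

59.927

Σ(b_i − a_i)² = 282·2² + 300·11² = 37428.
c = 2t² / 37428 = 2·1059² / 37428 = 59.9274.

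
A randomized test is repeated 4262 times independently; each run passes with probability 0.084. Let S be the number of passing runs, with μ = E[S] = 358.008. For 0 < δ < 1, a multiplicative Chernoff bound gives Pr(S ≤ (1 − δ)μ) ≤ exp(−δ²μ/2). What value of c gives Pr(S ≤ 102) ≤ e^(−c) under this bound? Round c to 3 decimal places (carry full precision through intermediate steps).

Write 102 = (1 − δ)μ, so δ = 1 − 102/358.008 = 0.7150902…
Then the exponent is δ²μ/2 = (μ − 102)²/(2μ) = 91.534402.

91.534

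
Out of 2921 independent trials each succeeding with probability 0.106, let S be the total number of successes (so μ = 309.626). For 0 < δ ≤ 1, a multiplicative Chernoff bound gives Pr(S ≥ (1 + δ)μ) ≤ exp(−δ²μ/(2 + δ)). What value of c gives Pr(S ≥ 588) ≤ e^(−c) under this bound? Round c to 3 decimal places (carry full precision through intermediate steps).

Write 588 = (1 + δ)μ, so δ = 588/309.626 − 1 = 0.8990653…
Then the exponent is δ²μ/(2 + δ) = (588 − μ)² / (μ·(2 + δ)) = 86.330035.

86.330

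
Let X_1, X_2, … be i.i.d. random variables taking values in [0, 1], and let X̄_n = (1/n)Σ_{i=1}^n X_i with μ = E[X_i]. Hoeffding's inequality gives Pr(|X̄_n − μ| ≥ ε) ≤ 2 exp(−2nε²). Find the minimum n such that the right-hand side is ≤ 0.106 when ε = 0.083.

Require 2·exp(−2nε²) ≤ 0.106, i.e. 2nε² ≥ ln(2/0.106) = 2.937463.
So n ≥ 2.937463 / (2·0.083²) = 213.200.
The smallest integer n is 214.

214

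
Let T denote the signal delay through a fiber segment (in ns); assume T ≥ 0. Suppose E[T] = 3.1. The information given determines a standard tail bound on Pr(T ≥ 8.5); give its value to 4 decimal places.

0.3647

Only the mean of a non-negative variable is known, so Markov's inequality is the applicable tail bound.
Markov's inequality: for a non-negative random variable, Pr(T ≥ a) ≤ E[T]/a.
Here E[T] = 3.1 and a = 8.5, so the bound is 3.1/8.5 = 0.3647.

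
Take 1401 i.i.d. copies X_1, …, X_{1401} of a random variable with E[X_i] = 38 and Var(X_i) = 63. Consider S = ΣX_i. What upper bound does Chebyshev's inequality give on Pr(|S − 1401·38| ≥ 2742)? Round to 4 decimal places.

Var(S) = n·Var(X_i) = 1401·63 = 88263.
Chebyshev: Pr(|S − 1401·38| ≥ 2742) ≤ Var(S)/2742² = 88263/7518564 = 0.0117.

0.0117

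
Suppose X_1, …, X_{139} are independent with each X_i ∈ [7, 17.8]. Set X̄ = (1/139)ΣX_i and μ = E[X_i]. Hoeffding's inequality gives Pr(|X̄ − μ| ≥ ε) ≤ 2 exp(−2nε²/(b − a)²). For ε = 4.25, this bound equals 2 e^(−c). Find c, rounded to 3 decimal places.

43.050

c = 2nε²/(b − a)² = 2·139·4.25² / 10.8² = 43.0502.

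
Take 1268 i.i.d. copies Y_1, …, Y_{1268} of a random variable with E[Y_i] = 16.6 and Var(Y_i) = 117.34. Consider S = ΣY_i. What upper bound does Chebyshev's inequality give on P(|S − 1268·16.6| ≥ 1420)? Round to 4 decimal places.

0.0738

Var(S) = n·Var(Y_i) = 1268·117.34 = 148787.12.
Chebyshev: P(|S − 1268·16.6| ≥ 1420) ≤ Var(S)/1420² = 148787.12/2016400 = 0.0738.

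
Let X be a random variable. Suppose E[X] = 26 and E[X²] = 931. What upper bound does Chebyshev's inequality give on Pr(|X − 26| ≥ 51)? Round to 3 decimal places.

0.098

Var(X) = E[X²] − (E[X])² = 931 − 676 = 255.
Chebyshev's inequality: Pr(|X − μ| ≥ t) ≤ Var(X)/t² = 255/2601 = 0.0980.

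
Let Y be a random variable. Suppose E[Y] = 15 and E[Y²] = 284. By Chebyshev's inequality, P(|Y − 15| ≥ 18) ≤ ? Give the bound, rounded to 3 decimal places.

0.182

Var(Y) = E[Y²] − (E[Y])² = 284 − 225 = 59.
Chebyshev's inequality: P(|Y − μ| ≥ t) ≤ Var(Y)/t² = 59/324 = 0.1821.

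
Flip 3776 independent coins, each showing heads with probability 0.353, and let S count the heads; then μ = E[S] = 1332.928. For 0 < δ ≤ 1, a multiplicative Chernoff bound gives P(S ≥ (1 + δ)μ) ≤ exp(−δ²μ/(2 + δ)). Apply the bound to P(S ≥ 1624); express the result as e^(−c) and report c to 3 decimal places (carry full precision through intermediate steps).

Write 1624 = (1 + δ)μ, so δ = 1624/1332.928 − 1 = 0.2183704…
Then the exponent is δ²μ/(2 + δ) = (1624 − μ)² / (μ·(2 + δ)) = 28.652341.

28.652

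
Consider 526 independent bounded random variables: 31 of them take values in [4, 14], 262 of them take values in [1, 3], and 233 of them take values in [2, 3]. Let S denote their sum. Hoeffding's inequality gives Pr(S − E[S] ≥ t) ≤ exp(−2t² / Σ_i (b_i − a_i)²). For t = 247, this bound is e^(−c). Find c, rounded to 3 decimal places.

Σ(b_i − a_i)² = 31·10² + 262·2² + 233·1² = 4381.
c = 2t² / 4381 = 2·247² / 4381 = 27.8516.

27.852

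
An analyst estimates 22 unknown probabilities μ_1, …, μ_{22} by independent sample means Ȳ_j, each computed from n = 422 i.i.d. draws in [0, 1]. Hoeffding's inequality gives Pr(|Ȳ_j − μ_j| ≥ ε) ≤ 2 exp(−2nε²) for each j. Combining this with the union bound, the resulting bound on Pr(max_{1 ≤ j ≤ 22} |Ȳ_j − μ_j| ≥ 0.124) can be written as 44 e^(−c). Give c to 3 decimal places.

Union bound over the 22 events: Pr(max_{1 ≤ j ≤ 22} |Ȳ_j − μ_j| ≥ 0.124) ≤ 22·2·exp(−2nε²) = 44 exp(−2·422·0.124²).
So c = 2·422·0.124² = 12.9773.

12.977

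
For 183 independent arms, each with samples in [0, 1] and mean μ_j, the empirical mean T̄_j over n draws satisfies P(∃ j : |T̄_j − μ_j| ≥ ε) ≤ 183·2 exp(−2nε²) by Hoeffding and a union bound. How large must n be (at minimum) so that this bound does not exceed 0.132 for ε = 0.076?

687

Need 2·183·exp(−2nε²) ≤ 0.132, i.e. exp(−2nε²) ≤ 0.132/366.
So 2nε² ≥ ln(366/0.132) = 7.927587.
Hence n ≥ 7.927587/(2·0.076²) = 686.252.
The smallest integer n is 687.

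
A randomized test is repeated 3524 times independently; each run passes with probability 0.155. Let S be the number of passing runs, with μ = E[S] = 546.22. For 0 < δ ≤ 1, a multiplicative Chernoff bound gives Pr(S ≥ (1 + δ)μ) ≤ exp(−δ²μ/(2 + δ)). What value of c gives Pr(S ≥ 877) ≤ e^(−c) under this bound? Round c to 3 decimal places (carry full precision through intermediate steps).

Write 877 = (1 + δ)μ, so δ = 877/546.22 − 1 = 0.6055802…
Then the exponent is δ²μ/(2 + δ) = (877 − μ)² / (μ·(2 + δ)) = 76.878774.

76.879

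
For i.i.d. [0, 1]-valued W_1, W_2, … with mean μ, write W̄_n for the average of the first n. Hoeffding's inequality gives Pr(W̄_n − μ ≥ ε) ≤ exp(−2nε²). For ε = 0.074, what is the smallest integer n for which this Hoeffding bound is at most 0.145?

177

Require exp(−2nε²) ≤ 0.145, i.e. 2nε² ≥ ln(1/0.145) = 1.931022.
So n ≥ 1.931022 / (2·0.074²) = 176.317.
The smallest integer n is 177.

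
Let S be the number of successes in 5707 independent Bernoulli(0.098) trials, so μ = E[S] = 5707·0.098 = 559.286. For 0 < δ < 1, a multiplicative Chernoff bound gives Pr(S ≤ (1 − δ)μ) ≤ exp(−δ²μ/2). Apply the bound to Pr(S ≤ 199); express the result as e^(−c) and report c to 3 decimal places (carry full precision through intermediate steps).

Write 199 = (1 − δ)μ, so δ = 1 − 199/559.286 = 0.6441892…
Then the exponent is δ²μ/2 = (μ − 199)²/(2μ) = 116.046175.

116.046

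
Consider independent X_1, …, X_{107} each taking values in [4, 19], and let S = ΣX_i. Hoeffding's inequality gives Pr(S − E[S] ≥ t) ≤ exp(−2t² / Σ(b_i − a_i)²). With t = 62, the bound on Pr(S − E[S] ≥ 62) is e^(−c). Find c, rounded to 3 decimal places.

0.319

Σ(b_i − a_i)² = 107·(15)² = 24075.
c = 2t²/24075 = 2·62²/24075 = 0.3193.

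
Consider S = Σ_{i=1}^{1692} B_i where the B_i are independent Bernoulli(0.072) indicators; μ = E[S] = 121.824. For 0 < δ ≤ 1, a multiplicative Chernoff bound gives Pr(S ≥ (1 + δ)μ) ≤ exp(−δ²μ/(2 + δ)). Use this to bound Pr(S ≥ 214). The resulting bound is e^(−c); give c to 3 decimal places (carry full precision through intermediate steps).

Write 214 = (1 + δ)μ, so δ = 214/121.824 − 1 = 0.7566325…
Then the exponent is δ²μ/(2 + δ) = (214 − μ)² / (μ·(2 + δ)) = 25.300202.

25.300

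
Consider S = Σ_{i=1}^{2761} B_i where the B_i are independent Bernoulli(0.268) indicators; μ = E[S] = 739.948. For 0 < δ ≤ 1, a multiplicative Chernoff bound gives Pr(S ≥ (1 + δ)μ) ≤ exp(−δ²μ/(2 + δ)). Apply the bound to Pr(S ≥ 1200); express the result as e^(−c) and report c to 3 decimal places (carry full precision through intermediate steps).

Write 1200 = (1 + δ)μ, so δ = 1200/739.948 − 1 = 0.6217356…
Then the exponent is δ²μ/(2 + δ) = (1200 − μ)² / (μ·(2 + δ)) = 109.099750.

109.100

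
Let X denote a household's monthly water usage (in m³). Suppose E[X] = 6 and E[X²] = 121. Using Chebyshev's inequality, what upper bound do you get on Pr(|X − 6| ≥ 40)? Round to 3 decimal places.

0.053

Var(X) = E[X²] − (E[X])² = 121 − 36 = 85.
Chebyshev's inequality: Pr(|X − μ| ≥ t) ≤ Var(X)/t² = 85/1600 = 0.0531.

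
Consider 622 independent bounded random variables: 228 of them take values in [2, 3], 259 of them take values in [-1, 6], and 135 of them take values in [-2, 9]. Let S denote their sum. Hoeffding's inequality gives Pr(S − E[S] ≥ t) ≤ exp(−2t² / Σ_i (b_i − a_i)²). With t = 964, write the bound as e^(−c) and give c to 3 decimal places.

Σ(b_i − a_i)² = 228·1² + 259·7² + 135·11² = 29254.
c = 2t² / 29254 = 2·964² / 29254 = 63.5329.

63.533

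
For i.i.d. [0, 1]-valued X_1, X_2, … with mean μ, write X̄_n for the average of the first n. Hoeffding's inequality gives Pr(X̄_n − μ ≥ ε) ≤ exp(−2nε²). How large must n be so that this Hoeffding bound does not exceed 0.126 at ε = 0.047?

Require exp(−2nε²) ≤ 0.126, i.e. 2nε² ≥ ln(1/0.126) = 2.071473.
So n ≥ 2.071473 / (2·0.047²) = 468.871.
The smallest integer n is 469.

469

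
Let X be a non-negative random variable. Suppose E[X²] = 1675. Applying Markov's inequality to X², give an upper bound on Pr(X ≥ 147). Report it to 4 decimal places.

Since X ≥ 0, the event {X ≥ 147} is the same as {X² ≥ 21609}.
Markov's inequality applied to X² gives Pr(X² ≥ 21609) ≤ E[X²]/21609 = 1675/21609 = 0.0775.

0.0775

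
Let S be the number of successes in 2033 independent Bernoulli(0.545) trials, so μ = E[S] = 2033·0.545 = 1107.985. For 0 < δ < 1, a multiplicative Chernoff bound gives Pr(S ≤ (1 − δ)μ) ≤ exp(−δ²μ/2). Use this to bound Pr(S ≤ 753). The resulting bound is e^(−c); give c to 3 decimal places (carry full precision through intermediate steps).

Write 753 = (1 − δ)μ, so δ = 1 − 753/1107.985 = 0.3203879…
Then the exponent is δ²μ/2 = (μ − 753)²/(2μ) = 56.866451.

56.866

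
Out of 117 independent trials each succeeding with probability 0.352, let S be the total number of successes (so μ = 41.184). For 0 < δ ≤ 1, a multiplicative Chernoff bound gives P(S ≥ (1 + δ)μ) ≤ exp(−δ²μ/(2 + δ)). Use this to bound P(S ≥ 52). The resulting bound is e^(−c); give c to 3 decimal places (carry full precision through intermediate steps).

1.255

Write 52 = (1 + δ)μ, so δ = 52/41.184 − 1 = 0.2626263…
Then the exponent is δ²μ/(2 + δ) = (52 − μ)² / (μ·(2 + δ)) = 1.255429.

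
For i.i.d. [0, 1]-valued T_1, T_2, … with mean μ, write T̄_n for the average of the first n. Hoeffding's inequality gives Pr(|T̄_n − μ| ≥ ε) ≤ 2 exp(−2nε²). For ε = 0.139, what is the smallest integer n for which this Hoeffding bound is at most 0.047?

Require 2·exp(−2nε²) ≤ 0.047, i.e. 2nε² ≥ ln(2/0.047) = 3.750755.
So n ≥ 3.750755 / (2·0.139²) = 97.064.
The smallest integer n is 98.

98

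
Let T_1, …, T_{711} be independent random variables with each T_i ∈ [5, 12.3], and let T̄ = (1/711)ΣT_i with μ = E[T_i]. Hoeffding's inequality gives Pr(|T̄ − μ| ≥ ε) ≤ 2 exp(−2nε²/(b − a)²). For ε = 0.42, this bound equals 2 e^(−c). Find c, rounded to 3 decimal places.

c = 2nε²/(b − a)² = 2·711·0.42² / 7.3² = 4.7071.

4.707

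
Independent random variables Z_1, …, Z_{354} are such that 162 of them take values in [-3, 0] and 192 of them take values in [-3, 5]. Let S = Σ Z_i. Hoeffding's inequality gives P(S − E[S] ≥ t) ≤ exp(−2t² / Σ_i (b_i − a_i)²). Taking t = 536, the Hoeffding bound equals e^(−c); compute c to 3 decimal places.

41.801

Σ(b_i − a_i)² = 162·3² + 192·8² = 13746.
c = 2t² / 13746 = 2·536² / 13746 = 41.8007.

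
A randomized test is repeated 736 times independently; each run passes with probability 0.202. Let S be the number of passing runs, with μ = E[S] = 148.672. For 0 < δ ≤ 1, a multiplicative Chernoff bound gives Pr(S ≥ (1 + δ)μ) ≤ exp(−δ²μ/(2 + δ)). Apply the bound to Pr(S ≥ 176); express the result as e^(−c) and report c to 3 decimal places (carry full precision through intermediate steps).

2.300

Write 176 = (1 + δ)μ, so δ = 176/148.672 − 1 = 0.183814…
Then the exponent is δ²μ/(2 + δ) = (176 − μ)² / (μ·(2 + δ)) = 2.300228.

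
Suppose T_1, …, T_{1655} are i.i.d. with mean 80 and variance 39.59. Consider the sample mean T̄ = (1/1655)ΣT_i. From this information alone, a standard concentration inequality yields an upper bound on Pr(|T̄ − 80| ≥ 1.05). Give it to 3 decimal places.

0.022

With mean and variance of each term known, Chebyshev's inequality bounds the deviation of the sum (or sample mean).
Var(T̄) = Var(T_i)/n = 39.59/1655 = 0.023921.
Chebyshev: Pr(|T̄ − 80| ≥ 1.05) ≤ Var(T̄)/(1.05)² = 39.59/(1655·1.05²) = 0.0217.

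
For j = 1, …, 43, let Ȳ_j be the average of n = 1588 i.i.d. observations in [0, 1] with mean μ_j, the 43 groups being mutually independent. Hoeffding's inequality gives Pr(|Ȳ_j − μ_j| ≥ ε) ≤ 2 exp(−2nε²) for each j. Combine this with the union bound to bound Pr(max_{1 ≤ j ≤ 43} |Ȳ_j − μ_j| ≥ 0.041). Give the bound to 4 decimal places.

0.4129

Per-experiment Hoeffding bound: 2·exp(−2·1588·0.041²) = 2·exp(−5.33886) = 0.0096027.
Union bound over 43 events: 43·0.0096027 = 0.41292.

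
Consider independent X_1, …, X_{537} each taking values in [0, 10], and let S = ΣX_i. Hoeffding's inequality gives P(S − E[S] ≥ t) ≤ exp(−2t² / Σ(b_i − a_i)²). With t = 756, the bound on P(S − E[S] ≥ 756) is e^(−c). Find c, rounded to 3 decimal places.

Σ(b_i − a_i)² = 537·(10)² = 53700.
c = 2t²/53700 = 2·756²/53700 = 21.2863.

21.286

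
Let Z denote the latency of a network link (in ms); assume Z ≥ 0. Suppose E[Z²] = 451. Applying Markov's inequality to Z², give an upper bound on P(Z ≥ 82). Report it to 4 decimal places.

Since Z ≥ 0, the event {Z ≥ 82} is the same as {Z² ≥ 6724}.
Markov's inequality applied to Z² gives P(Z² ≥ 6724) ≤ E[Z²]/6724 = 451/6724 = 0.0671.

0.0671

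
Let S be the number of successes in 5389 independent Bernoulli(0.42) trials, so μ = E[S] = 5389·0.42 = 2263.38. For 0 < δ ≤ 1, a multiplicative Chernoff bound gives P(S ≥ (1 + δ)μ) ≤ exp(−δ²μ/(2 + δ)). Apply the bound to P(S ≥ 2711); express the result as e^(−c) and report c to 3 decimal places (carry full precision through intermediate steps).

40.279

Write 2711 = (1 + δ)μ, so δ = 2711/2263.38 − 1 = 0.1977662…
Then the exponent is δ²μ/(2 + δ) = (2711 − μ)² / (μ·(2 + δ)) = 40.279123.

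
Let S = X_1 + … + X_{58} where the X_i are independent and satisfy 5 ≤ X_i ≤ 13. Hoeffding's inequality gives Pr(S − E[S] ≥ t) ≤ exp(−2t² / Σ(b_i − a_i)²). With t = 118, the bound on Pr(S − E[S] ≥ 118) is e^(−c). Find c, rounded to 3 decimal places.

Σ(b_i − a_i)² = 58·(8)² = 3712.
c = 2t²/3712 = 2·118²/3712 = 7.5022.

7.502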